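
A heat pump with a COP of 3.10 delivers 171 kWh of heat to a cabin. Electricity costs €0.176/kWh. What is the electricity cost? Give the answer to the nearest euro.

€10

Electrical input = 171 kWh / 3.10 = 55.16 kWh
Cost = 55.16 × €0.176/kWh = €9.71 ≈ €10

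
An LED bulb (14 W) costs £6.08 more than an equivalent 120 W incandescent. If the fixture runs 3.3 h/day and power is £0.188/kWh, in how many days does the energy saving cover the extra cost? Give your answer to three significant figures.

92.5 days

Power saved = 120 − 14 = 106 W
Daily energy saved = 106 W × 3.3 h = 349.8 Wh = 0.3498 kWh
Daily savings = 0.3498 × £0.188 = £0.0658
Payback = £6.08 / £0.0658 per day = 92.45 days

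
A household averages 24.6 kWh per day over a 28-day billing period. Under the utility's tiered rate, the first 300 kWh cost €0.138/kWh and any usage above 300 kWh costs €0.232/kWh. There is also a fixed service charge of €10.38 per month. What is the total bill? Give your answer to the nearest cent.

Usage = 24.6 kWh/day × 28 days = 688.8 kWh
First 300 kWh × €0.138 = €41.40
Remaining 388.8 kWh × €0.232 = €90.20
Energy charge = €131.60; + service €10.38 = €141.98

€141.98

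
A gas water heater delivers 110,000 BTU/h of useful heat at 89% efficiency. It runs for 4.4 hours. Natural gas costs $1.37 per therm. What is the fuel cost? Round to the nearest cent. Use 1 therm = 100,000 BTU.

$7.45

Heat delivered = 110,000 BTU/h × 4.4 h = 484,000 BTU
Gas input = 484,000 / 0.890 = 543,820 BTU
= 543,820 / 100,000 = 5.438 therm
Cost = 5.438 × $1.37/therm = $7.45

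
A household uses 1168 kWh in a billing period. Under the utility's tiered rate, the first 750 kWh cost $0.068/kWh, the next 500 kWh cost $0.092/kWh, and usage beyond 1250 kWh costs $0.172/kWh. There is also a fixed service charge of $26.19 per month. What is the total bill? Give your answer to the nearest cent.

First 750 kWh × $0.068 = $51.00
Next 418 kWh × $0.092 = $38.46
Remaining tier: 0 kWh (not reached)
Energy charge = $89.46; + service $26.19 = $115.65

$115.65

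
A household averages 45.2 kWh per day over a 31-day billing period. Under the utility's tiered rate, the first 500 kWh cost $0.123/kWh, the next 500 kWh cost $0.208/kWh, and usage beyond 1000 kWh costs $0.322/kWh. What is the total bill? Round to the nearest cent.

Usage = 45.2 kWh/day × 31 days = 1401.2 kWh
First 500 kWh × $0.123 = $61.50
Next 500 kWh × $0.208 = $104.00
Remaining 401.2 kWh × $0.322 = $129.19
Total = $294.69

$294.69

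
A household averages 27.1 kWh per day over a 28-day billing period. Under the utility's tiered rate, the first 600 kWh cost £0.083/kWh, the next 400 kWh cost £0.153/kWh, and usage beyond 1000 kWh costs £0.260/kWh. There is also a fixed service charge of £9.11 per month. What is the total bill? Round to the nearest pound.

£83

Usage = 27.1 kWh/day × 28 days = 758.8 kWh
First 600 kWh × £0.083 = £49.80
Next 158.8 kWh × £0.153 = £24.30
Remaining tier: 0 kWh (not reached)
Energy charge = £74.10; + service £9.11 = £83.21 ≈ £83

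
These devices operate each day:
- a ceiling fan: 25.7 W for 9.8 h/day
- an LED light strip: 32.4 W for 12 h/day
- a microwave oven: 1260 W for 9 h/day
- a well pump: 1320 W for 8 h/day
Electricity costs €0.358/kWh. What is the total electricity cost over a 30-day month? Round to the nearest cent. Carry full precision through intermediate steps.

ceiling fan: 25.7 W × 9.8 h × 30 d = 7,556 Wh = 7.556 kWh
LED light strip: 32.4 W × 12 h × 30 d = 11,664 Wh = 11.66 kWh
microwave oven: 1260 W × 9 h × 30 d = 340,200 Wh = 340.2 kWh
well pump: 1320 W × 8 h × 30 d = 316,800 Wh = 316.8 kWh
Total energy = 7.556 + 11.66 + 340.2 + 316.8 = 676.2 kWh
Cost = 676.2 kWh × €0.358 = €242.09

€242.09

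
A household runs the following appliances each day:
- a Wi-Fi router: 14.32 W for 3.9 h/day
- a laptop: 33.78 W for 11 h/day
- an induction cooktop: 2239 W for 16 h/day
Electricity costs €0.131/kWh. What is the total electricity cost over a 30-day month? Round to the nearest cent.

€142.47

Wi-Fi router: 14.32 W × 3.9 h × 30 d = 1,675 Wh = 1.675 kWh
laptop: 33.78 W × 11 h × 30 d = 11,147 Wh = 11.15 kWh
induction cooktop: 2239 W × 16 h × 30 d = 1,074,720 Wh = 1,075 kWh
Total energy = 1.675 + 11.15 + 1,075 = 1,088 kWh
Cost = 1,088 kWh × €0.131 = €142.47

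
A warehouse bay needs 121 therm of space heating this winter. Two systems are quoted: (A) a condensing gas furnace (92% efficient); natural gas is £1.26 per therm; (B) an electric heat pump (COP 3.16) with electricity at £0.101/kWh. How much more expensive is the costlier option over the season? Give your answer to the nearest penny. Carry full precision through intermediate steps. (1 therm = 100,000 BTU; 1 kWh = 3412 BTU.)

£52.37

Heat load = 121 therm × 100,000 = 12,100,000 BTU
Gas: input = 12,100,000 / 0.92 = 13,152,174 BTU = 131.5 therm → 131.5 × £1.26 = £165.72
Heat pump: 12,100,000 BTU / 3412 = 3,546 kWh heat; / 3.16 = 1,122 kWh in → × £0.101 = £113.35
Difference = |£165.72 − £113.35| = £52.37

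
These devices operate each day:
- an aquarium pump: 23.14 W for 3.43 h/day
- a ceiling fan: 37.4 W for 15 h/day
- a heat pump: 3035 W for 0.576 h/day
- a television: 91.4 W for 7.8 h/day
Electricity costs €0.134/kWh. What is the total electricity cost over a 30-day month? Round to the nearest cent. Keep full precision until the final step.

€12.47

aquarium pump: 23.14 W × 3.43 h × 30 d = 2,381 Wh = 2.381 kWh
ceiling fan: 37.4 W × 15 h × 30 d = 16,830 Wh = 16.83 kWh
heat pump: 3035 W × 0.576 h × 30 d = 52,445 Wh = 52.44 kWh
television: 91.4 W × 7.8 h × 30 d = 21,388 Wh = 21.39 kWh
Total energy = 2.381 + 16.83 + 52.44 + 21.39 = 93.04 kWh
Cost = 93.04 kWh × €0.134 = €12.47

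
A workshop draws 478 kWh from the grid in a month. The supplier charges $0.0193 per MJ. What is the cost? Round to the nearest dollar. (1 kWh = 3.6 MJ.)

478 kWh × (3.6 MJ/kWh) = 1,721 MJ
Cost = 1,721 MJ × $0.0193/MJ = $33.21 ≈ $33

$33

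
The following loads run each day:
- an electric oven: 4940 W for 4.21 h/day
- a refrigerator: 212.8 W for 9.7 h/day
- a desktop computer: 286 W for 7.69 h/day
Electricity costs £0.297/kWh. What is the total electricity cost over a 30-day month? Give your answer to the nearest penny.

electric oven: 4940 W × 4.21 h × 30 d = 623,922 Wh = 623.9 kWh
refrigerator: 212.8 W × 9.7 h × 30 d = 61,925 Wh = 61.92 kWh
desktop computer: 286 W × 7.69 h × 30 d = 65,980 Wh = 65.98 kWh
Total energy = 623.9 + 61.92 + 65.98 = 751.8 kWh
Cost = 751.8 kWh × £0.297 = £223.29

£223.29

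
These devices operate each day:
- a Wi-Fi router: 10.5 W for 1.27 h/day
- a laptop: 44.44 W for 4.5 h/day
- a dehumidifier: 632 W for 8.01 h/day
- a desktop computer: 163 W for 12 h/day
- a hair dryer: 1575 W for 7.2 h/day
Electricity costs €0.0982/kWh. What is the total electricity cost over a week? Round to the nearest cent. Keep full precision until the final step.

Wi-Fi router: 10.5 W × 1.27 h × 7 d = 93 Wh = 0.09334 kWh
laptop: 44.44 W × 4.5 h × 7 d = 1,400 Wh = 1.4 kWh
dehumidifier: 632 W × 8.01 h × 7 d = 35,436 Wh = 35.44 kWh
desktop computer: 163 W × 12 h × 7 d = 13,692 Wh = 13.69 kWh
hair dryer: 1575 W × 7.2 h × 7 d = 79,380 Wh = 79.38 kWh
Total energy = 0.09334 + 1.4 + 35.44 + 13.69 + 79.38 = 130 kWh
Cost = 130 kWh × €0.0982 = €12.77

€12.77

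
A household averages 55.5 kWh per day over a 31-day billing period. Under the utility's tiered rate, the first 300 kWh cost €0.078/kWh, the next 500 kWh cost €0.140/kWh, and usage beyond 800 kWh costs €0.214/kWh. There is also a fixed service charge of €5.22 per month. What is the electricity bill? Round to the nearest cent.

€295.61

Usage = 55.5 kWh/day × 31 days = 1720.5 kWh
First 300 kWh × €0.078 = €23.40
Next 500 kWh × €0.140 = €70.00
Remaining 920.5 kWh × €0.214 = €196.99
Energy charge = €290.39; + service €5.22 = €295.61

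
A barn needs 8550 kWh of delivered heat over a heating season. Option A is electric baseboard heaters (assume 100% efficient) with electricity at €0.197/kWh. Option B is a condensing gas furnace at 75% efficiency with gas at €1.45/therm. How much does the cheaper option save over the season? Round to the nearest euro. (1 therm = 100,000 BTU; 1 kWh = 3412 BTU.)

€1120

Heat load = 8550 kWh × 3412 = 29,172,600 BTU
Gas: input = 29,172,600 / 0.75 = 38,896,800 BTU = 389 therm → 389 × €1.45 = €564.00
Electric: 29,172,600 BTU / 3412 = 8,550 kWh → × €0.197 = €1,684.35
Difference = |€564.00 − €1,684.35| = €1,120.35 ≈ €1120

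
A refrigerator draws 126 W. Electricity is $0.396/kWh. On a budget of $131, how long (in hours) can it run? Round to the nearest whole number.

Energy budget = $131 / $0.396 per kWh = 330.8 kWh = 330,808 Wh
Runtime = 330,808 Wh / 126 W = 2,625 h

2625 h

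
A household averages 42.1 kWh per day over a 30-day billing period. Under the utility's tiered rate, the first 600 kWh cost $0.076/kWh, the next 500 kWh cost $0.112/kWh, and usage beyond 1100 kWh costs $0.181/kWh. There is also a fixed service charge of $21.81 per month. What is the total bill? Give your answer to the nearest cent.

$152.91

Usage = 42.1 kWh/day × 30 days = 1263 kWh
First 600 kWh × $0.076 = $45.60
Next 500 kWh × $0.112 = $56.00
Remaining 163 kWh × $0.181 = $29.50
Energy charge = $131.10; + service $21.81 = $152.91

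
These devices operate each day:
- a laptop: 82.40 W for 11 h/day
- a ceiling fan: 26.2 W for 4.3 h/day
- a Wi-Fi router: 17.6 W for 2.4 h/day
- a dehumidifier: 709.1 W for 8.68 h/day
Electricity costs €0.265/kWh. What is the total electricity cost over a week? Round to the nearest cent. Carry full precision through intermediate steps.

laptop: 82.40 W × 11 h × 7 d = 6,345 Wh = 6.345 kWh
ceiling fan: 26.2 W × 4.3 h × 7 d = 789 Wh = 0.7886 kWh
Wi-Fi router: 17.6 W × 2.4 h × 7 d = 296 Wh = 0.2957 kWh
dehumidifier: 709.1 W × 8.68 h × 7 d = 43,085 Wh = 43.08 kWh
Total energy = 6.345 + 0.7886 + 0.2957 + 43.08 = 50.51 kWh
Cost = 50.51 kWh × €0.265 = €13.39

€13.39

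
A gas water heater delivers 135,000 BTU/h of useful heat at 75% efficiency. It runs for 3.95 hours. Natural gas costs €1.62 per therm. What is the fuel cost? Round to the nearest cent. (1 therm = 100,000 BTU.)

Heat delivered = 135,000 BTU/h × 3.95 h = 533,250 BTU
Gas input = 533,250 / 0.750 = 711,000 BTU
= 711,000 / 100,000 = 7.11 therm
Cost = 7.11 × €1.62/therm = €11.52

€11.52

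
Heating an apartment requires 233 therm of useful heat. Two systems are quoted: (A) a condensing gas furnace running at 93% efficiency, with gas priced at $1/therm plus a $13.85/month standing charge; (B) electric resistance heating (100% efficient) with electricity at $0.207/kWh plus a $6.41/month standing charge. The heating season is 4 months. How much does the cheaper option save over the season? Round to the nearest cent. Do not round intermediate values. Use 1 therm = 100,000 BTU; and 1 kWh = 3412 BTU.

$1133.27

Heat load = 233 therm × 100,000 = 23,300,000 BTU
Gas: input = 23,300,000 / 0.93 = 25,053,763 BTU = 250.5 therm → 250.5 × $1 = $250.54; + 4 × $13.85 standing = $305.94
Electric: 23,300,000 BTU / 3412 = 6,829 kWh → × $0.207 = $1,413.57; + 4 × $6.41 standing = $1,439.21
Difference = |$305.94 − $1,439.21| = $1,133.27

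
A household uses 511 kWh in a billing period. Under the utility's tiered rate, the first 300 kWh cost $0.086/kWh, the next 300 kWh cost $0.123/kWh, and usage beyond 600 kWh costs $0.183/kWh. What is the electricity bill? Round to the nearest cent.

First 300 kWh × $0.086 = $25.80
Next 211 kWh × $0.123 = $25.95
Remaining tier: 0 kWh (not reached)
Total = $51.75

$51.75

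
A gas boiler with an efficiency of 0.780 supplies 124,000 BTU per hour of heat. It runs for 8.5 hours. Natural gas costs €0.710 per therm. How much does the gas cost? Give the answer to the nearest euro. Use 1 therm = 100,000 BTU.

€10

Heat delivered = 124,000 BTU/h × 8.5 h = 1,054,000 BTU
Gas input = 1,054,000 / 0.780 = 1,351,282 BTU
= 1,351,282 / 100,000 = 13.51 therm
Cost = 13.51 × €0.710/therm = €9.59 ≈ €10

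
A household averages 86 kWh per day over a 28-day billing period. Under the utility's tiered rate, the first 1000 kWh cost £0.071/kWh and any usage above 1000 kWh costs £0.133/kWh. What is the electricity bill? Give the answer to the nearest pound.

£258

Usage = 86 kWh/day × 28 days = 2408 kWh
First 1000 kWh × £0.071 = £71.00
Remaining 1408 kWh × £0.133 = £187.26
Total = £258.26 ≈ £258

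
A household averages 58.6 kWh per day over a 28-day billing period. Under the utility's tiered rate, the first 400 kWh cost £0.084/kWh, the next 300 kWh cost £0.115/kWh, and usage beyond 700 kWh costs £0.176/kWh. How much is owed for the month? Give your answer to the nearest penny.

£233.68

Usage = 58.6 kWh/day × 28 days = 1640.8 kWh
First 400 kWh × £0.084 = £33.60
Next 300 kWh × £0.115 = £34.50
Remaining 940.8 kWh × £0.176 = £165.58
Total = £233.68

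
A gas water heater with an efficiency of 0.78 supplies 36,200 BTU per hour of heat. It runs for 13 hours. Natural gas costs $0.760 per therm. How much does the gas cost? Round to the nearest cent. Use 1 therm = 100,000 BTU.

$4.59

Heat delivered = 36,200 BTU/h × 13 h = 470,600 BTU
Gas input = 470,600 / 0.78 = 603,333 BTU
= 603,333 / 100,000 = 6.033 therm
Cost = 6.033 × $0.760/therm = $4.59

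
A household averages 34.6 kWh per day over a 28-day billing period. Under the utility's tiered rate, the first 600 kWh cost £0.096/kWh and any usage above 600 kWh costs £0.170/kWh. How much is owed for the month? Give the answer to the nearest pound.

£120

Usage = 34.6 kWh/day × 28 days = 968.8 kWh
First 600 kWh × £0.096 = £57.60
Remaining 368.8 kWh × £0.170 = £62.70
Total = £120.30 ≈ £120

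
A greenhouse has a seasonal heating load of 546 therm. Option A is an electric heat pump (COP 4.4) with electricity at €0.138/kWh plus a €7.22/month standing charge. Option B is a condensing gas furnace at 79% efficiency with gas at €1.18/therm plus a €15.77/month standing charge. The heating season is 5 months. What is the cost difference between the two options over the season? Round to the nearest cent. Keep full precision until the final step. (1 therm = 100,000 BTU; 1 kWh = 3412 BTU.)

Heat load = 546 therm × 100,000 = 54,600,000 BTU
Gas: input = 54,600,000 / 0.79 = 69,113,924 BTU = 691.1 therm → 691.1 × €1.18 = €815.54; + 5 × €15.77 standing = €894.39
Heat pump: 54,600,000 BTU / 3412 = 16,000 kWh heat; / 4.4 = 3,637 kWh in → × €0.138 = €501.89; + 5 × €7.22 standing = €537.99
Difference = |€894.39 − €537.99| = €356.40

€356.40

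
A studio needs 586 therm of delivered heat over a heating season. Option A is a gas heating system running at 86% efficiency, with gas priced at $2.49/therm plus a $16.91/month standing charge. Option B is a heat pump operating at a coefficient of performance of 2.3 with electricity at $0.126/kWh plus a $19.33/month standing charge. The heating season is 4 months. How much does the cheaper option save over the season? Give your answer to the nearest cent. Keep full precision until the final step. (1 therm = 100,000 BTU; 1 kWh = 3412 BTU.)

Heat load = 586 therm × 100,000 = 58,600,000 BTU
Gas: input = 58,600,000 / 0.86 = 68,139,535 BTU = 681.4 therm → 681.4 × $2.49 = $1,696.67; + 4 × $16.91 standing = $1,764.31
Heat pump: 58,600,000 BTU / 3412 = 17,170 kWh heat; / 2.3 = 7,467 kWh in → × $0.126 = $940.87; + 4 × $19.33 standing = $1,018.19
Difference = |$1,764.31 − $1,018.19| = $746.12

$746.12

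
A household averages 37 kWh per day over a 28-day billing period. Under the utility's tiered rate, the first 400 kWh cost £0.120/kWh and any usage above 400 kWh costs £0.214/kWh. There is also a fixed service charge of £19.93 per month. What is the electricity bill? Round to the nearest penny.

Usage = 37 kWh/day × 28 days = 1036 kWh
First 400 kWh × £0.120 = £48.00
Remaining 636 kWh × £0.214 = £136.10
Energy charge = £184.10; + service £19.93 = £204.03

£204.03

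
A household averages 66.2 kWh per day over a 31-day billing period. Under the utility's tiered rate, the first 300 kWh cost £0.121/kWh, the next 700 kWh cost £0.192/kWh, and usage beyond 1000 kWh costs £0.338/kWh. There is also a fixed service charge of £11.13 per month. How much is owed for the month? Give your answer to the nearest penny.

£537.47

Usage = 66.2 kWh/day × 31 days = 2052.2 kWh
First 300 kWh × £0.121 = £36.30
Next 700 kWh × £0.192 = £134.40
Remaining 1052.2 kWh × £0.338 = £355.64
Energy charge = £526.34; + service £11.13 = £537.47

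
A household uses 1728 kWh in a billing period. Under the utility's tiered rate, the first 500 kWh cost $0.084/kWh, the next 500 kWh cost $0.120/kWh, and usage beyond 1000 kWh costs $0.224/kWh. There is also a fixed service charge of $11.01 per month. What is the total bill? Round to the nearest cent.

First 500 kWh × $0.084 = $42.00
Next 500 kWh × $0.120 = $60.00
Remaining 728 kWh × $0.224 = $163.07
Energy charge = $265.07; + service $11.01 = $276.08

$276.08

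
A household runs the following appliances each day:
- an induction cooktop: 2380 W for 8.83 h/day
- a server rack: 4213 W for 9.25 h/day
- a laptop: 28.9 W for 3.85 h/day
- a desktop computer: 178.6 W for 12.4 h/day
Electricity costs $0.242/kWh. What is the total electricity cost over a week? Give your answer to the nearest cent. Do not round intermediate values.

induction cooktop: 2380 W × 8.83 h × 7 d = 147,108 Wh = 147.1 kWh
server rack: 4213 W × 9.25 h × 7 d = 272,792 Wh = 272.8 kWh
laptop: 28.9 W × 3.85 h × 7 d = 779 Wh = 0.7789 kWh
desktop computer: 178.6 W × 12.4 h × 7 d = 15,502 Wh = 15.5 kWh
Total energy = 147.1 + 272.8 + 0.7789 + 15.5 = 436.2 kWh
Cost = 436.2 kWh × $0.242 = $105.56

$105.56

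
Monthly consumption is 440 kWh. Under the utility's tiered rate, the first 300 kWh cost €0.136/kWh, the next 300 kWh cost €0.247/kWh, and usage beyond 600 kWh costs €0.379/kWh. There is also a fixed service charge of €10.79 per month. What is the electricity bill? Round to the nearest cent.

€86.17

First 300 kWh × €0.136 = €40.80
Next 140 kWh × €0.247 = €34.58
Remaining tier: 0 kWh (not reached)
Energy charge = €75.38; + service €10.79 = €86.17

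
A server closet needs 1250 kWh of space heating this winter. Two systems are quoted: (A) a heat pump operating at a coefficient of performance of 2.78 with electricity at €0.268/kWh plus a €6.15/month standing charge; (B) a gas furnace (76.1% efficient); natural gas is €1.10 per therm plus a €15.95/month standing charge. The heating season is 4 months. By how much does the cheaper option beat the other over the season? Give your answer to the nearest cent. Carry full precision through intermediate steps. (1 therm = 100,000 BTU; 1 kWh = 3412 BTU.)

Heat load = 1250 kWh × 3412 = 4,265,000 BTU
Gas: input = 4,265,000 / 0.761 = 5,604,468 BTU = 56.04 therm → 56.04 × €1.10 = €61.65; + 4 × €15.95 standing = €125.45
Heat pump: 4,265,000 BTU / 3412 = 1,250 kWh heat; / 2.78 = 449.6 kWh in → × €0.268 = €120.50; + 4 × €6.15 standing = €145.10
Difference = |€125.45 − €145.10| = €19.65

€19.65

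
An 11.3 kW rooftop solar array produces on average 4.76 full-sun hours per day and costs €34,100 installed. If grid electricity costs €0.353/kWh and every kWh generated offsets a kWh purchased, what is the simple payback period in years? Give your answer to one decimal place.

4.9 years

Daily generation = 11.3 kW × 4.76 h = 53.79 kWh
Annual generation = 53.79 × 365 = 19633 kWh
Annual savings = 19633 × €0.353 = €6,930.31
Payback = €34,100 / €6,930.31 = 4.92 years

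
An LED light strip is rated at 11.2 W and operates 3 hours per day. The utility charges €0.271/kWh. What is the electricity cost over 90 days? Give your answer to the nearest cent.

€0.82

Energy = 11.2 W × 3 h/day × 90 days = 3,024 Wh = 3.024 kWh
Cost = 3.024 kWh × €0.271/kWh = €0.82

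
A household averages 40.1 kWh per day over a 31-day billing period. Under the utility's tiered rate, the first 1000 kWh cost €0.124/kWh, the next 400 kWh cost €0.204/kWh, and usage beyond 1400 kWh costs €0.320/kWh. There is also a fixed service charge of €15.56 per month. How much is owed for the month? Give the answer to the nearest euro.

Usage = 40.1 kWh/day × 31 days = 1243.1 kWh
First 1000 kWh × €0.124 = €124.00
Next 243.1 kWh × €0.204 = €49.59
Remaining tier: 0 kWh (not reached)
Energy charge = €173.59; + service €15.56 = €189.15 ≈ €189

€189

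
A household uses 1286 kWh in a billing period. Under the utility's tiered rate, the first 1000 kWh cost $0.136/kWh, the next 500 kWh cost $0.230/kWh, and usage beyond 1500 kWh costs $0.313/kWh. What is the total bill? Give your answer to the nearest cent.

First 1000 kWh × $0.136 = $136.00
Next 286 kWh × $0.230 = $65.78
Remaining tier: 0 kWh (not reached)
Total = $201.78

$201.78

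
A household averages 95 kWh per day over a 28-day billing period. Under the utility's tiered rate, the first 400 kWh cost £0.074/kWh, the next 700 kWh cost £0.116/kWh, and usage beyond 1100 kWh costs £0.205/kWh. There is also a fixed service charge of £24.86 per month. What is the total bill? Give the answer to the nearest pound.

£455

Usage = 95 kWh/day × 28 days = 2660 kWh
First 400 kWh × £0.074 = £29.60
Next 700 kWh × £0.116 = £81.20
Remaining 1560 kWh × £0.205 = £319.80
Energy charge = £430.60; + service £24.86 = £455.46 ≈ £455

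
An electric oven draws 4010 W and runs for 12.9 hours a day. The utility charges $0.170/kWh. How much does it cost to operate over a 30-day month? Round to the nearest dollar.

Energy = 4010 W × 12.9 h/day × 30 days = 1,551,870 Wh = 1,552 kWh
Cost = 1,552 kWh × $0.170/kWh = $263.82 ≈ $264

$264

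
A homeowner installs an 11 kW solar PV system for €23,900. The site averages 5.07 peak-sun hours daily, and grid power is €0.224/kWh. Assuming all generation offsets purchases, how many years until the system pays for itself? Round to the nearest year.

5 years

Daily generation = 11 kW × 5.07 h = 55.77 kWh
Annual generation = 55.77 × 365 = 20356 kWh
Annual savings = 20356 × €0.224 = €4,559.76
Payback = €23,900 / €4,559.76 = 5.24 years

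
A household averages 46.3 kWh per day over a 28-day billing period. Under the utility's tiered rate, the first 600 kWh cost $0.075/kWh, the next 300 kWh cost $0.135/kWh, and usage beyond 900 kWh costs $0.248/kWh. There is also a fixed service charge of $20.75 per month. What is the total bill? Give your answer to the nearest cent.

$204.56

Usage = 46.3 kWh/day × 28 days = 1296.4 kWh
First 600 kWh × $0.075 = $45.00
Next 300 kWh × $0.135 = $40.50
Remaining 396.4 kWh × $0.248 = $98.31
Energy charge = $183.81; + service $20.75 = $204.56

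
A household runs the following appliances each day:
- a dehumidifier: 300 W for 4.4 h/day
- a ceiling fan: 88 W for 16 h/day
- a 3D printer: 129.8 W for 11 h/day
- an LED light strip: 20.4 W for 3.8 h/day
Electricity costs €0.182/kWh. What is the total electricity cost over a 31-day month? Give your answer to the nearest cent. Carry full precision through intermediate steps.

€23.88

dehumidifier: 300 W × 4.4 h × 31 d = 40,920 Wh = 40.92 kWh
ceiling fan: 88 W × 16 h × 31 d = 43,648 Wh = 43.65 kWh
3D printer: 129.8 W × 11 h × 31 d = 44,262 Wh = 44.26 kWh
LED light strip: 20.4 W × 3.8 h × 31 d = 2,403 Wh = 2.403 kWh
Total energy = 40.92 + 43.65 + 44.26 + 2.403 = 131.2 kWh
Cost = 131.2 kWh × €0.182 = €23.88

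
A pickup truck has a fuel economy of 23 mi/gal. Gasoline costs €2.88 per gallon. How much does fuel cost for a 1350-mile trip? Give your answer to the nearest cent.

€169.04

Fuel = 1350 mi / 23 mpg = 58.7 gal
Cost = 58.7 gal × €2.88/gal = €169.04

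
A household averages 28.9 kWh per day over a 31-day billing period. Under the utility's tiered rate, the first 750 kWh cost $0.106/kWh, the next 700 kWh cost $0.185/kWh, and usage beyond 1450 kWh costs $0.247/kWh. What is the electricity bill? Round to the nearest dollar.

$106

Usage = 28.9 kWh/day × 31 days = 895.9 kWh
First 750 kWh × $0.106 = $79.50
Next 145.9 kWh × $0.185 = $26.99
Remaining tier: 0 kWh (not reached)
Total = $106.49 ≈ $106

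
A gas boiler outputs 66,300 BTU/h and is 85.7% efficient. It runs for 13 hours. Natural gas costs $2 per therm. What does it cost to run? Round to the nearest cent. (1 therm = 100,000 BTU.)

Heat delivered = 66,300 BTU/h × 13 h = 861,900 BTU
Gas input = 861,900 / 0.857 = 1,005,718 BTU
= 1,005,718 / 100,000 = 10.06 therm
Cost = 10.06 × $2/therm = $20.11

$20.11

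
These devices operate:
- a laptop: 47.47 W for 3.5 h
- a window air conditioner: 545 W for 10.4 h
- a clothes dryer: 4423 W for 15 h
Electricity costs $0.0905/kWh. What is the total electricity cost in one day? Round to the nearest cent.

laptop: 47.47 W × 3.5 h = 166 Wh = 0.1661 kWh
window air conditioner: 545 W × 10.4 h = 5,668 Wh = 5.668 kWh
clothes dryer: 4423 W × 15 h = 66,345 Wh = 66.34 kWh
Total energy = 0.1661 + 5.668 + 66.34 = 72.18 kWh
Cost = 72.18 kWh × $0.0905 = $6.53

$6.53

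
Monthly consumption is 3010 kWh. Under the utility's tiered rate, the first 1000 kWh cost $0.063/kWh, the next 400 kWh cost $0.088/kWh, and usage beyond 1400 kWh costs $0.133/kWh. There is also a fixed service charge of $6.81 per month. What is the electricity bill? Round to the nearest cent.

First 1000 kWh × $0.063 = $63.00
Next 400 kWh × $0.088 = $35.20
Remaining 1610 kWh × $0.133 = $214.13
Energy charge = $312.33; + service $6.81 = $319.14

$319.14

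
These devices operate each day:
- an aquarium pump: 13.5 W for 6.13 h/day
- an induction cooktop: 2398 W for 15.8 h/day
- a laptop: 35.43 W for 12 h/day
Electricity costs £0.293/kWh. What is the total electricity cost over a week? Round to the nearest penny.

£78.75

aquarium pump: 13.5 W × 6.13 h × 7 d = 579 Wh = 0.5793 kWh
induction cooktop: 2398 W × 15.8 h × 7 d = 265,219 Wh = 265.2 kWh
laptop: 35.43 W × 12 h × 7 d = 2,976 Wh = 2.976 kWh
Total energy = 0.5793 + 265.2 + 2.976 = 268.8 kWh
Cost = 268.8 kWh × £0.293 = £78.75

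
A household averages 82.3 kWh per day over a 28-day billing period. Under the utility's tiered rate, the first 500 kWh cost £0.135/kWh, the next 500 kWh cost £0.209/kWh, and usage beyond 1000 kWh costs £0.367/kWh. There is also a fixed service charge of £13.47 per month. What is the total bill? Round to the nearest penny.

Usage = 82.3 kWh/day × 28 days = 2304.4 kWh
First 500 kWh × £0.135 = £67.50
Next 500 kWh × £0.209 = £104.50
Remaining 1304.4 kWh × £0.367 = £478.71
Energy charge = £650.71; + service £13.47 = £664.18

£664.18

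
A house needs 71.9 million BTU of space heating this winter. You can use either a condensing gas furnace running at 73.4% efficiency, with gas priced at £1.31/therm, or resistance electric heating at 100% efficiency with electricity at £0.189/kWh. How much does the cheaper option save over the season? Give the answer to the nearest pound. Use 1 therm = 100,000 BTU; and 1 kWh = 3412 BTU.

£2700

Heat load = 71.9 × 10⁶ BTU = 71,900,000 BTU
Gas: input = 71,900,000 / 0.734 = 97,956,403 BTU = 979.6 therm → 979.6 × £1.31 = £1,283.23
Electric: 71,900,000 BTU / 3412 = 21,070 kWh → × £0.189 = £3,982.74
Difference = |£1,283.23 − £3,982.74| = £2,699.51 ≈ £2700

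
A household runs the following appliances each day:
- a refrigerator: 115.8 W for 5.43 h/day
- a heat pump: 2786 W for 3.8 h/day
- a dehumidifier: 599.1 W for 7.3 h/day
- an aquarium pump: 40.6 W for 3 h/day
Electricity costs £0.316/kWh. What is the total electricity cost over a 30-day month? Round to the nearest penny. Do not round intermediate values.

refrigerator: 115.8 W × 5.43 h × 30 d = 18,864 Wh = 18.86 kWh
heat pump: 2786 W × 3.8 h × 30 d = 317,604 Wh = 317.6 kWh
dehumidifier: 599.1 W × 7.3 h × 30 d = 131,203 Wh = 131.2 kWh
aquarium pump: 40.6 W × 3 h × 30 d = 3,654 Wh = 3.654 kWh
Total energy = 18.86 + 317.6 + 131.2 + 3.654 = 471.3 kWh
Cost = 471.3 kWh × £0.316 = £148.94

£148.94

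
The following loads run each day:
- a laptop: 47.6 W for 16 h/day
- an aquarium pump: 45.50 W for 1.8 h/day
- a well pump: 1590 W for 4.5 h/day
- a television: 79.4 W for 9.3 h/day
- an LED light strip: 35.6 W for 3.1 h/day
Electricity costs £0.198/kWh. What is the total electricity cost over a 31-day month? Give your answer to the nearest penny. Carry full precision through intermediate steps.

£54.30

laptop: 47.6 W × 16 h × 31 d = 23,610 Wh = 23.61 kWh
aquarium pump: 45.50 W × 1.8 h × 31 d = 2,539 Wh = 2.539 kWh
well pump: 1590 W × 4.5 h × 31 d = 221,805 Wh = 221.8 kWh
television: 79.4 W × 9.3 h × 31 d = 22,891 Wh = 22.89 kWh
LED light strip: 35.6 W × 3.1 h × 31 d = 3,421 Wh = 3.421 kWh
Total energy = 23.61 + 2.539 + 221.8 + 22.89 + 3.421 = 274.3 kWh
Cost = 274.3 kWh × £0.198 = £54.30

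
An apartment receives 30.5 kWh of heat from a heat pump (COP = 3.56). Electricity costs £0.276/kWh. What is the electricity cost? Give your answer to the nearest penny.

Electrical input = 30.5 kWh / 3.56 = 8.567 kWh
Cost = 8.567 × £0.276/kWh = £2.36

£2.36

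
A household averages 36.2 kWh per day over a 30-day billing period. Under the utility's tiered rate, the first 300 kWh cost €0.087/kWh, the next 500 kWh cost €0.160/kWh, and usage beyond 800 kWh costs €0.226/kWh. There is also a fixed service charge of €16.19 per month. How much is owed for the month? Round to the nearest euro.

Usage = 36.2 kWh/day × 30 days = 1086 kWh
First 300 kWh × €0.087 = €26.10
Next 500 kWh × €0.160 = €80.00
Remaining 286 kWh × €0.226 = €64.64
Energy charge = €170.74; + service €16.19 = €186.93 ≈ €187

€187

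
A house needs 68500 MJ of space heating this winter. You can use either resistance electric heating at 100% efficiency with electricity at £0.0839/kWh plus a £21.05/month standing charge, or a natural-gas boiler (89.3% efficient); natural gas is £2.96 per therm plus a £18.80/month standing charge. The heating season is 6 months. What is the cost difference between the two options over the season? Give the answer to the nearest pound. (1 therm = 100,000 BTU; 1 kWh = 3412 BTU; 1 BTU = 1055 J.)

Heat load = 68500 MJ = 68,500,000,000 J / 1055 = 64,928,910 BTU
Gas: input = 64,928,910 / 0.893 = 72,708,746 BTU = 727.1 therm → 727.1 × £2.96 = £2,152.18; + 6 × £18.80 standing = £2,264.98
Electric: 64,928,910 BTU / 3412 = 19,030 kWh → × £0.0839 = £1,596.58; + 6 × £21.05 standing = £1,722.88
Difference = |£2,264.98 − £1,722.88| = £542.10 ≈ £542

£542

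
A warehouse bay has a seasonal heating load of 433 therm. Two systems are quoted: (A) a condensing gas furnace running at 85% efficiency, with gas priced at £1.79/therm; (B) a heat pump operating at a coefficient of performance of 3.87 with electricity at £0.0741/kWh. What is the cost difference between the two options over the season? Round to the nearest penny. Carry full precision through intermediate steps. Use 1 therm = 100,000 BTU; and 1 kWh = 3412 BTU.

£668.86

Heat load = 433 therm × 100,000 = 43,300,000 BTU
Gas: input = 43,300,000 / 0.85 = 50,941,176 BTU = 509.4 therm → 509.4 × £1.79 = £911.85
Heat pump: 43,300,000 BTU / 3412 = 12,690 kWh heat; / 3.87 = 3,279 kWh in → × £0.0741 = £242.99
Difference = |£911.85 − £242.99| = £668.86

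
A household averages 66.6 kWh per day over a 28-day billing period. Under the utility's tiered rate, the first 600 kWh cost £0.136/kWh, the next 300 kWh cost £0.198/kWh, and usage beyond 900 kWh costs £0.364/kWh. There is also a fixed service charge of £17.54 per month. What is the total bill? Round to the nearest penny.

Usage = 66.6 kWh/day × 28 days = 1864.8 kWh
First 600 kWh × £0.136 = £81.60
Next 300 kWh × £0.198 = £59.40
Remaining 964.8 kWh × £0.364 = £351.19
Energy charge = £492.19; + service £17.54 = £509.73

£509.73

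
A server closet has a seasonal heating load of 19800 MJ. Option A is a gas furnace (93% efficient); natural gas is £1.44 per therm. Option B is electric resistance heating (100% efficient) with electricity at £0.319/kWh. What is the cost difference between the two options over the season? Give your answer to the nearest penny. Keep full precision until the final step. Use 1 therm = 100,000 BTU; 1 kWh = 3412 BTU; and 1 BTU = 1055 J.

Heat load = 19800 MJ = 19,800,000,000 J / 1055 = 18,767,773 BTU
Gas: input = 18,767,773 / 0.93 = 20,180,401 BTU = 201.8 therm → 201.8 × £1.44 = £290.60
Electric: 18,767,773 BTU / 3412 = 5,501 kWh → × £0.319 = £1,754.67
Difference = |£290.60 − £1,754.67| = £1,464.07

£1464.07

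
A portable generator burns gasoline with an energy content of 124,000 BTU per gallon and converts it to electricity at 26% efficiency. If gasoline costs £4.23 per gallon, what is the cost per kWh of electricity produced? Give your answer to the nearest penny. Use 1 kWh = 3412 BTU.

£0.45

Electrical output per gallon = 124,000 BTU × 0.26 / 3412 BTU/kWh = 9.449 kWh
Cost per kWh = £4.23 / 9.449 kWh = £0.448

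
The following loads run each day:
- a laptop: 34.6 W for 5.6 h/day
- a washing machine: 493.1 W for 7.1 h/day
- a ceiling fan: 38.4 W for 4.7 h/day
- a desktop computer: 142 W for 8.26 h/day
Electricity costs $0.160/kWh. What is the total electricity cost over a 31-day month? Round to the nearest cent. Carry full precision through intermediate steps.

$25.04

laptop: 34.6 W × 5.6 h × 31 d = 6,007 Wh = 6.007 kWh
washing machine: 493.1 W × 7.1 h × 31 d = 108,531 Wh = 108.5 kWh
ceiling fan: 38.4 W × 4.7 h × 31 d = 5,595 Wh = 5.595 kWh
desktop computer: 142 W × 8.26 h × 31 d = 36,361 Wh = 36.36 kWh
Total energy = 6.007 + 108.5 + 5.595 + 36.36 = 156.5 kWh
Cost = 156.5 kWh × $0.160 = $25.04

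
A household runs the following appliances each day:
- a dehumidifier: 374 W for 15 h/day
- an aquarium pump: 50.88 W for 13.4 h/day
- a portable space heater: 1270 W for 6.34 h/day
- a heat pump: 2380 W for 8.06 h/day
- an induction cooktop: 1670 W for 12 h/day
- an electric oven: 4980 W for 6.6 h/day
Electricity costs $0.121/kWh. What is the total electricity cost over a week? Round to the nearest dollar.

dehumidifier: 374 W × 15 h × 7 d = 39,270 Wh = 39.27 kWh
aquarium pump: 50.88 W × 13.4 h × 7 d = 4,773 Wh = 4.773 kWh
portable space heater: 1270 W × 6.34 h × 7 d = 56,363 Wh = 56.36 kWh
heat pump: 2380 W × 8.06 h × 7 d = 134,280 Wh = 134.3 kWh
induction cooktop: 1670 W × 12 h × 7 d = 140,280 Wh = 140.3 kWh
electric oven: 4980 W × 6.6 h × 7 d = 230,076 Wh = 230.1 kWh
Total energy = 39.27 + 4.773 + 56.36 + 134.3 + 140.3 + 230.1 = 605 kWh
Cost = 605 kWh × $0.121 = $73.21 ≈ $73

$73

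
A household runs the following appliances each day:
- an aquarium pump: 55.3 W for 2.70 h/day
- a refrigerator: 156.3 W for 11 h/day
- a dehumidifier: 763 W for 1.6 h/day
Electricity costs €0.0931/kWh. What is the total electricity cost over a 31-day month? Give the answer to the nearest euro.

aquarium pump: 55.3 W × 2.70 h × 31 d = 4,629 Wh = 4.629 kWh
refrigerator: 156.3 W × 11 h × 31 d = 53,298 Wh = 53.3 kWh
dehumidifier: 763 W × 1.6 h × 31 d = 37,845 Wh = 37.84 kWh
Total energy = 4.629 + 53.3 + 37.84 = 95.77 kWh
Cost = 95.77 kWh × €0.0931 = €8.92 ≈ €9

€9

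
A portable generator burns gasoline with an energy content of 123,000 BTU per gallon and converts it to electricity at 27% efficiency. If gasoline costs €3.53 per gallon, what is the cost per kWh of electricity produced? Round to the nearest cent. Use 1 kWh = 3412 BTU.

€0.36

Electrical output per gallon = 123,000 BTU × 0.27 / 3412 BTU/kWh = 9.733 kWh
Cost per kWh = €3.53 / 9.733 kWh = €0.363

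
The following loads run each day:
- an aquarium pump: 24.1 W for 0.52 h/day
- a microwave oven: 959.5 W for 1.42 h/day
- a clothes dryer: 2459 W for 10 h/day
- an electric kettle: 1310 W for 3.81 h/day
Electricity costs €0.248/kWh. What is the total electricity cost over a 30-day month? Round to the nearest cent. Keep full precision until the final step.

€230.31

aquarium pump: 24.1 W × 0.52 h × 30 d = 376 Wh = 0.376 kWh
microwave oven: 959.5 W × 1.42 h × 30 d = 40,875 Wh = 40.87 kWh
clothes dryer: 2459 W × 10 h × 30 d = 737,700 Wh = 737.7 kWh
electric kettle: 1310 W × 3.81 h × 30 d = 149,733 Wh = 149.7 kWh
Total energy = 0.376 + 40.87 + 737.7 + 149.7 = 928.7 kWh
Cost = 928.7 kWh × €0.248 = €230.31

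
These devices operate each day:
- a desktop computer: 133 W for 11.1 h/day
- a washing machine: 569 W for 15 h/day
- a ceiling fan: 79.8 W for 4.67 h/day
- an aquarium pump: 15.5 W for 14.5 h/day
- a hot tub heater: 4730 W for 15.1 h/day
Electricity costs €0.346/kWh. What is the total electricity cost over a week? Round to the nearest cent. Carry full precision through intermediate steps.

€198.68

desktop computer: 133 W × 11.1 h × 7 d = 10,334 Wh = 10.33 kWh
washing machine: 569 W × 15 h × 7 d = 59,745 Wh = 59.74 kWh
ceiling fan: 79.8 W × 4.67 h × 7 d = 2,609 Wh = 2.609 kWh
aquarium pump: 15.5 W × 14.5 h × 7 d = 1,573 Wh = 1.573 kWh
hot tub heater: 4730 W × 15.1 h × 7 d = 499,961 Wh = 500 kWh
Total energy = 10.33 + 59.74 + 2.609 + 1.573 + 500 = 574.2 kWh
Cost = 574.2 kWh × €0.346 = €198.68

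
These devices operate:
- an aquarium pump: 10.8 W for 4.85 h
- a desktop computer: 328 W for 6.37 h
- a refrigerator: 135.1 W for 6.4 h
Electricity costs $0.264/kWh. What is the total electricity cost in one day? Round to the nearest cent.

aquarium pump: 10.8 W × 4.85 h = 52 Wh = 0.05238 kWh
desktop computer: 328 W × 6.37 h = 2,089 Wh = 2.089 kWh
refrigerator: 135.1 W × 6.4 h = 865 Wh = 0.8646 kWh
Total energy = 0.05238 + 2.089 + 0.8646 = 3.006 kWh
Cost = 3.006 kWh × $0.264 = $0.79

$0.79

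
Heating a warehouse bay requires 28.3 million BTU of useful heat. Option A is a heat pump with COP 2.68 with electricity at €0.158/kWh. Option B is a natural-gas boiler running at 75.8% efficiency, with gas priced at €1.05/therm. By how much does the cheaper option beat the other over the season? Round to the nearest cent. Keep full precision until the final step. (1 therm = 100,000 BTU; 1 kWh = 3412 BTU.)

€96.97

Heat load = 28.3 × 10⁶ BTU = 28,300,000 BTU
Gas: input = 28,300,000 / 0.758 = 37,335,092 BTU = 373.4 therm → 373.4 × €1.05 = €392.02
Heat pump: 28,300,000 BTU / 3412 = 8,294 kWh heat; / 2.68 = 3,095 kWh in → × €0.158 = €488.99
Difference = |€392.02 − €488.99| = €96.97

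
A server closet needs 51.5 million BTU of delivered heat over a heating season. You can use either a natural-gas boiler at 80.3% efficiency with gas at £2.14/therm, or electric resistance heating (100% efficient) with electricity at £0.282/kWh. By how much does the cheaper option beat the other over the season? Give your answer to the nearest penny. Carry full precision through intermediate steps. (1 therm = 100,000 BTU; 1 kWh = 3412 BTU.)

£2883.97

Heat load = 51.5 × 10⁶ BTU = 51,500,000 BTU
Gas: input = 51,500,000 / 0.803 = 64,134,496 BTU = 641.3 therm → 641.3 × £2.14 = £1,372.48
Electric: 51,500,000 BTU / 3412 = 15,090 kWh → × £0.282 = £4,256.45
Difference = |£1,372.48 − £4,256.45| = £2,883.97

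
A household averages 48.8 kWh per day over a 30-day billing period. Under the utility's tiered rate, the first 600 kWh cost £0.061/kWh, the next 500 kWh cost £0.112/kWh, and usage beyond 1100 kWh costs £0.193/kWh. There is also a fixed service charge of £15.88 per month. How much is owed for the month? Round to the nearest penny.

£178.73

Usage = 48.8 kWh/day × 30 days = 1464 kWh
First 600 kWh × £0.061 = £36.60
Next 500 kWh × £0.112 = £56.00
Remaining 364 kWh × £0.193 = £70.25
Energy charge = £162.85; + service £15.88 = £178.73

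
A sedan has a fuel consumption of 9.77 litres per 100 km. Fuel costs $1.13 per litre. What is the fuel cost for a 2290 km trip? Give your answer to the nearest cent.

$252.82

Fuel = 9.77 L/100 km × 2290 km / 100 = 223.7 L
Cost = 223.7 L × $1.13/L = $252.82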